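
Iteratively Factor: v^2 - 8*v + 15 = (v - 5)*(v - 3)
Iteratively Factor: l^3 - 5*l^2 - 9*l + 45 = (l - 3)*(l^2 - 2*l - 15) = (l - 5)*(l - 3)*(l + 3)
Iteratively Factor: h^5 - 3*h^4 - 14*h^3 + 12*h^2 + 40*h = (h + 2)*(h^4 - 5*h^3 - 4*h^2 + 20*h) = (h + 2)^2*(h^3 - 7*h^2 + 10*h) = (h - 2)*(h + 2)^2*(h^2 - 5*h) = h*(h - 2)*(h + 2)^2*(h - 5)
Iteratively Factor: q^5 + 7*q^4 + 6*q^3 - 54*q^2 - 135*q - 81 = (q + 3)*(q^4 + 4*q^3 - 6*q^2 - 36*q - 27) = (q - 3)*(q + 3)*(q^3 + 7*q^2 + 15*q + 9) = (q - 3)*(q + 3)^2*(q^2 + 4*q + 3) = (q - 3)*(q + 3)^3*(q + 1)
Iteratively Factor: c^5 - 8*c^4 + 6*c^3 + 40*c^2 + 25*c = (c)*(c^4 - 8*c^3 + 6*c^2 + 40*c + 25) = c*(c - 5)*(c^3 - 3*c^2 - 9*c - 5) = c*(c - 5)*(c + 1)*(c^2 - 4*c - 5) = c*(c - 5)^2*(c + 1)*(c + 1)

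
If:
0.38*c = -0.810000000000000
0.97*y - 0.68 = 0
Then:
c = -2.13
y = 0.70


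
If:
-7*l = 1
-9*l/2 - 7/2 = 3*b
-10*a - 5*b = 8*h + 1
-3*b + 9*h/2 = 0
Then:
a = 557/630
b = -20/21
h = -40/63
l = -1/7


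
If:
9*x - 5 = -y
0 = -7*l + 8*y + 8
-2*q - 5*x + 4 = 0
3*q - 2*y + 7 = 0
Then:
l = 480/49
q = 19/7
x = -2/7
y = 53/7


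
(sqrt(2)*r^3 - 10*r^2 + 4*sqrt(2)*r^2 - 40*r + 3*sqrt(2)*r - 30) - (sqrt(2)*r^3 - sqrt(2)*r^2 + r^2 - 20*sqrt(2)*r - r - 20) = -11*r^2 + 5*sqrt(2)*r^2 - 39*r + 23*sqrt(2)*r - 10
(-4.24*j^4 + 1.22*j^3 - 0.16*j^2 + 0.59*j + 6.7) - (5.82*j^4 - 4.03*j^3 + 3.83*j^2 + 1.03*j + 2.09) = -10.06*j^4 + 5.25*j^3 - 3.99*j^2 - 0.44*j + 4.61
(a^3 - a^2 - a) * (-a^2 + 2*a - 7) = -a^5 + 3*a^4 - 8*a^3 + 5*a^2 + 7*a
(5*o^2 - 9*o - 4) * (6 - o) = -5*o^3 + 39*o^2 - 50*o - 24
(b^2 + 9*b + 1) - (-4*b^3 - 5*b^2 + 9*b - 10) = 4*b^3 + 6*b^2 + 11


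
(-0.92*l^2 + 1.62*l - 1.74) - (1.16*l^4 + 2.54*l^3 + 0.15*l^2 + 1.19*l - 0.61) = -1.16*l^4 - 2.54*l^3 - 1.07*l^2 + 0.43*l - 1.13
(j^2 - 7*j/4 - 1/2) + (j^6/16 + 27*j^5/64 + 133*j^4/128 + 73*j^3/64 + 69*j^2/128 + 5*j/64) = j^6/16 + 27*j^5/64 + 133*j^4/128 + 73*j^3/64 + 197*j^2/128 - 107*j/64 - 1/2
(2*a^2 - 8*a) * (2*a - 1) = 4*a^3 - 18*a^2 + 8*a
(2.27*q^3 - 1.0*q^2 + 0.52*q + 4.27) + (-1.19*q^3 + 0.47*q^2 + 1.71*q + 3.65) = 1.08*q^3 - 0.53*q^2 + 2.23*q + 7.92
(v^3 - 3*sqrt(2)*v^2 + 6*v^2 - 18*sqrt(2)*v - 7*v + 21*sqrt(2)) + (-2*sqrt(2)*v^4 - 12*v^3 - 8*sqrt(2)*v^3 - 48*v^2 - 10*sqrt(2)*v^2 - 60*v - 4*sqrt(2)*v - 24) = -2*sqrt(2)*v^4 - 8*sqrt(2)*v^3 - 11*v^3 - 42*v^2 - 13*sqrt(2)*v^2 - 67*v - 22*sqrt(2)*v - 24 + 21*sqrt(2)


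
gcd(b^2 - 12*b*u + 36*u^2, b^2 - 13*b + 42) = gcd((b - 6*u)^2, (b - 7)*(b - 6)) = 1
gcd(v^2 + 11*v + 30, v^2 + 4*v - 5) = v + 5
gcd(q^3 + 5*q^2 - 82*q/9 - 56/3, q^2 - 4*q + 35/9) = q - 7/3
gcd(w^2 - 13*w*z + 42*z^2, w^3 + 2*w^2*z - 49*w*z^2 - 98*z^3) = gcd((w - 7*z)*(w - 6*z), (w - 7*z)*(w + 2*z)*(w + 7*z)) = -w + 7*z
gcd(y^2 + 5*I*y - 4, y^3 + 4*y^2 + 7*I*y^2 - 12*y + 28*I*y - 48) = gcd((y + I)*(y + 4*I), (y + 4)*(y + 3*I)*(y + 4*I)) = y + 4*I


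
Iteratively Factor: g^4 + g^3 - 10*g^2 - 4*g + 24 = (g - 2)*(g^3 + 3*g^2 - 4*g - 12) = (g - 2)*(g + 3)*(g^2 - 4) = (g - 2)^2*(g + 3)*(g + 2)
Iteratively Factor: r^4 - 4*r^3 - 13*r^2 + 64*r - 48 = (r - 3)*(r^3 - r^2 - 16*r + 16) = (r - 4)*(r - 3)*(r^2 + 3*r - 4) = (r - 4)*(r - 3)*(r - 1)*(r + 4)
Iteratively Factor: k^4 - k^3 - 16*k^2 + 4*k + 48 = (k - 2)*(k^3 + k^2 - 14*k - 24) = (k - 2)*(k + 3)*(k^2 - 2*k - 8) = (k - 2)*(k + 2)*(k + 3)*(k - 4)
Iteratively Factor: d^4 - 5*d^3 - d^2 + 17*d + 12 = (d - 3)*(d^3 - 2*d^2 - 7*d - 4) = (d - 4)*(d - 3)*(d^2 + 2*d + 1) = (d - 4)*(d - 3)*(d + 1)*(d + 1)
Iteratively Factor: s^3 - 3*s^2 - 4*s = (s + 1)*(s^2 - 4*s) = (s - 4)*(s + 1)*(s)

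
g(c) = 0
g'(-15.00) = 0.00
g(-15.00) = 0.00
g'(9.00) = 0.00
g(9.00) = 0.00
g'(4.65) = 0.00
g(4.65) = 0.00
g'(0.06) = 0.00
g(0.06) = 0.00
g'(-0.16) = 0.00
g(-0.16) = 0.00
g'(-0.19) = 0.00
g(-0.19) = 0.00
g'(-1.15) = 0.00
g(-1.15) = 0.00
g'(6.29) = 0.00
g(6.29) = 0.00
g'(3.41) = 0.00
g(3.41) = 0.00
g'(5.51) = 0.00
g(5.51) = 0.00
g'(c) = 0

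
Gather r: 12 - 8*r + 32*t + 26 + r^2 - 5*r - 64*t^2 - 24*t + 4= r^2 - 13*r - 64*t^2 + 8*t + 42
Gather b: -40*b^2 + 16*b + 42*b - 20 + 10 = -40*b^2 + 58*b - 10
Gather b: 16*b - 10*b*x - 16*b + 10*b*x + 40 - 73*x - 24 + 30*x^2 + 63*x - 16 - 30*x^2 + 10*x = 0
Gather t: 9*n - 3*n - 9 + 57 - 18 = 6*n + 30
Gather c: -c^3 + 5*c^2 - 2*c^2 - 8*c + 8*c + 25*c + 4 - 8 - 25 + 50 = -c^3 + 3*c^2 + 25*c + 21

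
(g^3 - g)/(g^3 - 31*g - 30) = g*(g - 1)/(g^2 - g - 30)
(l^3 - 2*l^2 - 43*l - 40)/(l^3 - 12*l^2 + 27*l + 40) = (l + 5)/(l - 5)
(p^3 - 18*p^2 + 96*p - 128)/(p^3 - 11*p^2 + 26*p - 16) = (p - 8)/(p - 1)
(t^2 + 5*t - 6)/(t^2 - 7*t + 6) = (t + 6)/(t - 6)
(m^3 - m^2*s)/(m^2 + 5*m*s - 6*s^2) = m^2/(m + 6*s)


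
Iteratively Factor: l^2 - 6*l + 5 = (l - 5)*(l - 1)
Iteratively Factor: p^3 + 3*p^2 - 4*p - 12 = (p + 2)*(p^2 + p - 6) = (p + 2)*(p + 3)*(p - 2)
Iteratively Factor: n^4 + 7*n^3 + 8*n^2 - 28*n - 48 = (n + 3)*(n^3 + 4*n^2 - 4*n - 16) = (n + 3)*(n + 4)*(n^2 - 4) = (n + 2)*(n + 3)*(n + 4)*(n - 2)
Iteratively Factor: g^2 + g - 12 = (g + 4)*(g - 3)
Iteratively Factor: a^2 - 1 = (a + 1)*(a - 1)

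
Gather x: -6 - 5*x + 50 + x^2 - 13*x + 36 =x^2 - 18*x + 80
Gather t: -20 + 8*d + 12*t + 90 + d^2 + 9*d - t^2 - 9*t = d^2 + 17*d - t^2 + 3*t + 70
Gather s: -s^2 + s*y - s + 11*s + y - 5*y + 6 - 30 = -s^2 + s*(y + 10) - 4*y - 24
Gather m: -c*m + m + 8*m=m*(9 - c)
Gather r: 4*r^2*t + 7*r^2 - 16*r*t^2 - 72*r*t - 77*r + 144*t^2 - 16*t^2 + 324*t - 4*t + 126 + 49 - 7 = r^2*(4*t + 7) + r*(-16*t^2 - 72*t - 77) + 128*t^2 + 320*t + 168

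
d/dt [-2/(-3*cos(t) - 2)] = 6*sin(t)/(3*cos(t) + 2)^2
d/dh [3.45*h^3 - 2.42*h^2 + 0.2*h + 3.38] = 10.35*h^2 - 4.84*h + 0.2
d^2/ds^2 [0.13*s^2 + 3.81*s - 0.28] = 0.260000000000000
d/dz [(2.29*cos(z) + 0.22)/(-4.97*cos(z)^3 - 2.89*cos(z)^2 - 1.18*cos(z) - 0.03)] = -(22.7626*cos(z)^3 + 9.8983*cos(z)^2 + 1.2716*cos(z) + 0.190900000000003)*sin(z)/(4.97*cos(z)^3 + 2.89*cos(z)^2 + 1.18*cos(z) + 0.03)^2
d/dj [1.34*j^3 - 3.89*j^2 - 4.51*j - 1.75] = 4.02*j^2 - 7.78*j - 4.51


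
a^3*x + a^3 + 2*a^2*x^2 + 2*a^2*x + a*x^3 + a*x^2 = (a + x)^2*(a*x + a)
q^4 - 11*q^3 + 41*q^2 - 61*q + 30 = (q - 5)*(q - 3)*(q - 2)*(q - 1)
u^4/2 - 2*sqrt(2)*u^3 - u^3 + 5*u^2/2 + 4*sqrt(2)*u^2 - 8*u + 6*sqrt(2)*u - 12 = (u/2 + 1/2)*(u - 3)*(u - 2*sqrt(2))^2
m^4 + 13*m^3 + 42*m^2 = m^2*(m + 6)*(m + 7)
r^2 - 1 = (r - 1)*(r + 1)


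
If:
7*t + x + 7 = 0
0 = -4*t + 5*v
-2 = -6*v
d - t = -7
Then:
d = -79/12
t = 5/12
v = 1/3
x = -119/12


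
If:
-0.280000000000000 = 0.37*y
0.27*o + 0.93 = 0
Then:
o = -3.44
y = -0.76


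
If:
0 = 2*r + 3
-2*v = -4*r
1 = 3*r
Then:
No Solution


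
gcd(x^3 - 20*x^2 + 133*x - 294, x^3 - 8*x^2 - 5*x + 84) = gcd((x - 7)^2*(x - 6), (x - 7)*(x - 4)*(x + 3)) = x - 7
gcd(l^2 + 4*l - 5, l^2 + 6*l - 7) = l - 1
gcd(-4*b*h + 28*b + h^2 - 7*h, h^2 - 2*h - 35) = h - 7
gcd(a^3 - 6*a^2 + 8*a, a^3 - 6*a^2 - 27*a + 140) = a - 4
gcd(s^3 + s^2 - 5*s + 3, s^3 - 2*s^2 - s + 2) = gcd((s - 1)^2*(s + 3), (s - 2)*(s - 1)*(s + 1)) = s - 1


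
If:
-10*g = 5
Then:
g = -1/2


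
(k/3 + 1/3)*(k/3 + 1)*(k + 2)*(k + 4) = k^4/9 + 10*k^3/9 + 35*k^2/9 + 50*k/9 + 8/3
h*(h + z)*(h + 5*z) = h^3 + 6*h^2*z + 5*h*z^2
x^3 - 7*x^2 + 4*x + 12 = (x - 6)*(x - 2)*(x + 1)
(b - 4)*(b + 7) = b^2 + 3*b - 28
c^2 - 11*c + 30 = (c - 6)*(c - 5)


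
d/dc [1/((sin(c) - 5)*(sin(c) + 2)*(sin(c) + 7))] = (-3*sin(c)^2 - 8*sin(c) + 31)*cos(c)/((sin(c) - 5)^2*(sin(c) + 2)^2*(sin(c) + 7)^2)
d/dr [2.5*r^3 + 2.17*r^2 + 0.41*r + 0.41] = 7.5*r^2 + 4.34*r + 0.41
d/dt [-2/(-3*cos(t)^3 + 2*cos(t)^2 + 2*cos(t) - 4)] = 2*(9*cos(t)^2 - 4*cos(t) - 2)*sin(t)/(-cos(t)/4 + cos(2*t) - 3*cos(3*t)/4 - 3)^2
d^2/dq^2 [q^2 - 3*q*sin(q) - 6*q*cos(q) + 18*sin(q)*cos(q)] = 3*q*sin(q) + 6*q*cos(q) + 12*sin(q) - 36*sin(2*q) - 6*cos(q) + 2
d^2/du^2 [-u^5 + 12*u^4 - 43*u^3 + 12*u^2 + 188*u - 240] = -20*u^3 + 144*u^2 - 258*u + 24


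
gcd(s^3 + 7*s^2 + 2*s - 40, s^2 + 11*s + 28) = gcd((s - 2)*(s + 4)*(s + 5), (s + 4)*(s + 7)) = s + 4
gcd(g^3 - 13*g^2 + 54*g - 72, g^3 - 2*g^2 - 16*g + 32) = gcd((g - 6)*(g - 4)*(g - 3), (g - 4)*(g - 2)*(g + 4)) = g - 4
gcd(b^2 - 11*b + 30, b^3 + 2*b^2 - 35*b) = b - 5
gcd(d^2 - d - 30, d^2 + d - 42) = d - 6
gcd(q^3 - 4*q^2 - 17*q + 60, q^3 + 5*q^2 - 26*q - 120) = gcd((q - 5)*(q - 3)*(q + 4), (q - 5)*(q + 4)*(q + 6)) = q^2 - q - 20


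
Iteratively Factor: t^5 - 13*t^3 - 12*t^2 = (t + 1)*(t^4 - t^3 - 12*t^2) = (t + 1)*(t + 3)*(t^3 - 4*t^2) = t*(t + 1)*(t + 3)*(t^2 - 4*t) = t^2*(t + 1)*(t + 3)*(t - 4)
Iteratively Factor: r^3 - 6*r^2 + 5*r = (r - 1)*(r^2 - 5*r) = r*(r - 1)*(r - 5)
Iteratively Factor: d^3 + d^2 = (d)*(d^2 + d) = d*(d + 1)*(d)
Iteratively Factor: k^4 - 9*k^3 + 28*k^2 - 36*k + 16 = (k - 2)*(k^3 - 7*k^2 + 14*k - 8) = (k - 2)^2*(k^2 - 5*k + 4) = (k - 2)^2*(k - 1)*(k - 4)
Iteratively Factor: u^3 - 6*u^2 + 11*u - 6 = (u - 1)*(u^2 - 5*u + 6) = (u - 2)*(u - 1)*(u - 3)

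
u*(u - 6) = u^2 - 6*u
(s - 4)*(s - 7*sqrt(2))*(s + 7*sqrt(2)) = s^3 - 4*s^2 - 98*s + 392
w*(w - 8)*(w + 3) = w^3 - 5*w^2 - 24*w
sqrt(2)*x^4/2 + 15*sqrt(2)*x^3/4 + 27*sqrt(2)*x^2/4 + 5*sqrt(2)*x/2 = x*(x + 1/2)*(x + 5)*(sqrt(2)*x/2 + sqrt(2))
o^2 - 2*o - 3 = (o - 3)*(o + 1)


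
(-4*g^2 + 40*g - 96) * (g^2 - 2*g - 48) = -4*g^4 + 48*g^3 + 16*g^2 - 1728*g + 4608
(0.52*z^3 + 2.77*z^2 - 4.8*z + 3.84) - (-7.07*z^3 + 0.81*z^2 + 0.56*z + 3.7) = 7.59*z^3 + 1.96*z^2 - 5.36*z + 0.14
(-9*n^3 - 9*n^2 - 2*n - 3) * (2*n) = -18*n^4 - 18*n^3 - 4*n^2 - 6*n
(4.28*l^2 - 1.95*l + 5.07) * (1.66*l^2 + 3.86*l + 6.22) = 7.1048*l^4 + 13.2838*l^3 + 27.5108*l^2 + 7.4412*l + 31.5354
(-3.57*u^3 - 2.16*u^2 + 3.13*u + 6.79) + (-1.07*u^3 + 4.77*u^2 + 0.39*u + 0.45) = -4.64*u^3 + 2.61*u^2 + 3.52*u + 7.24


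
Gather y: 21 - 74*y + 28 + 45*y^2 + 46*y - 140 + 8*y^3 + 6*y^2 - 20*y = 8*y^3 + 51*y^2 - 48*y - 91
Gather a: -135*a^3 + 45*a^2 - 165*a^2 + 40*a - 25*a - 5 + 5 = -135*a^3 - 120*a^2 + 15*a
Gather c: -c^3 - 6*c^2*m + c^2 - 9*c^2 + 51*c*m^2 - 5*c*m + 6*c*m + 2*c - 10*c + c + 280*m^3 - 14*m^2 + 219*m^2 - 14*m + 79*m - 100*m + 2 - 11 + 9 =-c^3 + c^2*(-6*m - 8) + c*(51*m^2 + m - 7) + 280*m^3 + 205*m^2 - 35*m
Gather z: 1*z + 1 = z + 1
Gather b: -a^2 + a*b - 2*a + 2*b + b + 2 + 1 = -a^2 - 2*a + b*(a + 3) + 3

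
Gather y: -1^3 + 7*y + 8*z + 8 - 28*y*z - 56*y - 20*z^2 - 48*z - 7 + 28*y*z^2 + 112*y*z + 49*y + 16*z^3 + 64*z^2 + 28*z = y*(28*z^2 + 84*z) + 16*z^3 + 44*z^2 - 12*z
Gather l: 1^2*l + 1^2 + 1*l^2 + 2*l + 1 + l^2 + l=2*l^2 + 4*l + 2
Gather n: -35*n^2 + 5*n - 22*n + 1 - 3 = -35*n^2 - 17*n - 2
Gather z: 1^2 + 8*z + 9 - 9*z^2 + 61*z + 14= -9*z^2 + 69*z + 24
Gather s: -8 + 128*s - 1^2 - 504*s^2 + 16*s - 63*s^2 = -567*s^2 + 144*s - 9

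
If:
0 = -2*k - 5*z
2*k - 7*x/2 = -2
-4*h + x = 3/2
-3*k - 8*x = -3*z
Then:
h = -753/2456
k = -160/307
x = 84/307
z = 64/307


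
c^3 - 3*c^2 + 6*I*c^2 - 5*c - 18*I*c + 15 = (c - 3)*(c + I)*(c + 5*I)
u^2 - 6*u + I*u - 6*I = (u - 6)*(u + I)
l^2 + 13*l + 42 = (l + 6)*(l + 7)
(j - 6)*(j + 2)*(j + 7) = j^3 + 3*j^2 - 40*j - 84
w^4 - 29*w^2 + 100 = (w - 5)*(w - 2)*(w + 2)*(w + 5)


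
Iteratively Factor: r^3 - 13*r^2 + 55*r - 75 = (r - 5)*(r^2 - 8*r + 15) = (r - 5)*(r - 3)*(r - 5)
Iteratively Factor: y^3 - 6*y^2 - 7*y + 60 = (y - 4)*(y^2 - 2*y - 15) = (y - 5)*(y - 4)*(y + 3)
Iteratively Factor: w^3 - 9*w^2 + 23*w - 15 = (w - 1)*(w^2 - 8*w + 15) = (w - 3)*(w - 1)*(w - 5)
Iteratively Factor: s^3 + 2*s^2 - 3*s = (s + 3)*(s^2 - s) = (s - 1)*(s + 3)*(s)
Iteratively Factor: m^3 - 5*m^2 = (m - 5)*(m^2) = m*(m - 5)*(m)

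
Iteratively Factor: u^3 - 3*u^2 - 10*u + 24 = (u + 3)*(u^2 - 6*u + 8) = (u - 4)*(u + 3)*(u - 2)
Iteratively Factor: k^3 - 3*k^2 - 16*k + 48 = (k + 4)*(k^2 - 7*k + 12) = (k - 4)*(k + 4)*(k - 3)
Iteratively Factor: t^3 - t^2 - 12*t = (t + 3)*(t^2 - 4*t) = t*(t + 3)*(t - 4)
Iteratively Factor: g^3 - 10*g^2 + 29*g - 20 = (g - 5)*(g^2 - 5*g + 4) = (g - 5)*(g - 1)*(g - 4)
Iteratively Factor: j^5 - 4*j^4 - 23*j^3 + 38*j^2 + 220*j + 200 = (j + 2)*(j^4 - 6*j^3 - 11*j^2 + 60*j + 100) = (j - 5)*(j + 2)*(j^3 - j^2 - 16*j - 20) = (j - 5)*(j + 2)^2*(j^2 - 3*j - 10) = (j - 5)*(j + 2)^3*(j - 5)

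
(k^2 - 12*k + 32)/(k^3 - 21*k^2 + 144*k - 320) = (k - 4)/(k^2 - 13*k + 40)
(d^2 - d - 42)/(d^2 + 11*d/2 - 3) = 2*(d - 7)/(2*d - 1)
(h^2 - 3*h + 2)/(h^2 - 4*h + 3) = (h - 2)/(h - 3)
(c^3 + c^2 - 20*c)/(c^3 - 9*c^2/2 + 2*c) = 2*(c + 5)/(2*c - 1)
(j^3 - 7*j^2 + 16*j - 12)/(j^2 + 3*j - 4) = (j^3 - 7*j^2 + 16*j - 12)/(j^2 + 3*j - 4)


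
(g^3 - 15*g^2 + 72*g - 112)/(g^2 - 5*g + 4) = (g^2 - 11*g + 28)/(g - 1)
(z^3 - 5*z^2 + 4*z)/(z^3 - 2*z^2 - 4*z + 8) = z*(z^2 - 5*z + 4)/(z^3 - 2*z^2 - 4*z + 8)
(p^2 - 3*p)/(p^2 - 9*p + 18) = p/(p - 6)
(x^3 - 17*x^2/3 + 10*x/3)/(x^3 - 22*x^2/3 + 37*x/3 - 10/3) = x*(3*x - 2)/(3*x^2 - 7*x + 2)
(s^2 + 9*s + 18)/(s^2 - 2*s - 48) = (s + 3)/(s - 8)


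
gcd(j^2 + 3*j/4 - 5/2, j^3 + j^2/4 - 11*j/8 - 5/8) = j - 5/4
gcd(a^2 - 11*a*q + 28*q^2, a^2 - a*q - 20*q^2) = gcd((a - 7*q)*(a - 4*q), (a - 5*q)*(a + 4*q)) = 1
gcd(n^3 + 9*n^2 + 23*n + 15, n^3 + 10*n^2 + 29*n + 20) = n^2 + 6*n + 5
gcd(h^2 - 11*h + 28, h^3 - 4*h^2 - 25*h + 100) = h - 4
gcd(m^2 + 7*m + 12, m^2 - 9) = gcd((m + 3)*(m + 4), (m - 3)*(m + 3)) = m + 3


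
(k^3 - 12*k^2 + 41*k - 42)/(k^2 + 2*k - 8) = (k^2 - 10*k + 21)/(k + 4)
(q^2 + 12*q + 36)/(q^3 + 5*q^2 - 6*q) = (q + 6)/(q*(q - 1))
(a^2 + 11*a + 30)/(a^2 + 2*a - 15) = (a + 6)/(a - 3)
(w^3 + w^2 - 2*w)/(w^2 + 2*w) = w - 1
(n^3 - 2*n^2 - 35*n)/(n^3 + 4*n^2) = (n^2 - 2*n - 35)/(n*(n + 4))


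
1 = 1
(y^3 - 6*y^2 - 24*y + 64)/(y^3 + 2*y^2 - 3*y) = (y^3 - 6*y^2 - 24*y + 64)/(y*(y^2 + 2*y - 3))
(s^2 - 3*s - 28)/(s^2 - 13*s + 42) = (s + 4)/(s - 6)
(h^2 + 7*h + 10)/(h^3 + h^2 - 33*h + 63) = (h^2 + 7*h + 10)/(h^3 + h^2 - 33*h + 63)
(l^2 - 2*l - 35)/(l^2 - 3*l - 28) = (l + 5)/(l + 4)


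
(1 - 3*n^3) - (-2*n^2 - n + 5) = -3*n^3 + 2*n^2 + n - 4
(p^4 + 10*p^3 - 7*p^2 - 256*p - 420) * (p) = p^5 + 10*p^4 - 7*p^3 - 256*p^2 - 420*p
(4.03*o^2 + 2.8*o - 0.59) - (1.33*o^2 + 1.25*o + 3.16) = 2.7*o^2 + 1.55*o - 3.75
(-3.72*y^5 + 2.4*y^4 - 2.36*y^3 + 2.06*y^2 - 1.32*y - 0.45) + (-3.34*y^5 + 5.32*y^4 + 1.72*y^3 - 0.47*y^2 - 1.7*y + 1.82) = -7.06*y^5 + 7.72*y^4 - 0.64*y^3 + 1.59*y^2 - 3.02*y + 1.37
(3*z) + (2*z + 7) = 5*z + 7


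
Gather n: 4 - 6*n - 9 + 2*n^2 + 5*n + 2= 2*n^2 - n - 3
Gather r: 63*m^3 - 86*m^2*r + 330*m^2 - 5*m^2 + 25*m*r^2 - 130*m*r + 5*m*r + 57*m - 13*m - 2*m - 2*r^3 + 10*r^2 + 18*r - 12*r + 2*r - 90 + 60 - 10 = 63*m^3 + 325*m^2 + 42*m - 2*r^3 + r^2*(25*m + 10) + r*(-86*m^2 - 125*m + 8) - 40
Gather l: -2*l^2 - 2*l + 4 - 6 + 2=-2*l^2 - 2*l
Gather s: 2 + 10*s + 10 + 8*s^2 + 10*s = 8*s^2 + 20*s + 12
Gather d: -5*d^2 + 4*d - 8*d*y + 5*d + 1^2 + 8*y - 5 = -5*d^2 + d*(9 - 8*y) + 8*y - 4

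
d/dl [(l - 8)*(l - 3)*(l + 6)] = 3*l^2 - 10*l - 42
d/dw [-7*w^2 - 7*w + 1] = -14*w - 7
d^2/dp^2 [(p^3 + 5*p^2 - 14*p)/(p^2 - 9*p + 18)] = 4*(47*p^3 - 378*p^2 + 864*p - 324)/(p^6 - 27*p^5 + 297*p^4 - 1701*p^3 + 5346*p^2 - 8748*p + 5832)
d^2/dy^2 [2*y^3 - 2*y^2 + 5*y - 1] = 12*y - 4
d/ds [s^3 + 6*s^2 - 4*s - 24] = 3*s^2 + 12*s - 4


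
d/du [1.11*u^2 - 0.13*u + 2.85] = 2.22*u - 0.13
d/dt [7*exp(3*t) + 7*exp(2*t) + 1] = (21*exp(t) + 14)*exp(2*t)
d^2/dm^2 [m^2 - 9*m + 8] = 2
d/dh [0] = 0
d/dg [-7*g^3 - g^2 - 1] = g*(-21*g - 2)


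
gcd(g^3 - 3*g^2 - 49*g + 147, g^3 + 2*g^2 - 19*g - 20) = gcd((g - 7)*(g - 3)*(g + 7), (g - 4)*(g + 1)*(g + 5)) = 1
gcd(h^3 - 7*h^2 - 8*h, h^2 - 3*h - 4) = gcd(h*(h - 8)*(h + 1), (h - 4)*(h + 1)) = h + 1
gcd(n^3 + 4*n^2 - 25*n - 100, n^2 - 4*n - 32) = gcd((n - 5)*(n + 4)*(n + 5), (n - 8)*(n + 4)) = n + 4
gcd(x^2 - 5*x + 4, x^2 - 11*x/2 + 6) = x - 4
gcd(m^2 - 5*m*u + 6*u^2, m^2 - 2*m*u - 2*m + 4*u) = -m + 2*u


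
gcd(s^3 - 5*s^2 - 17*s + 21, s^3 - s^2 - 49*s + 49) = s^2 - 8*s + 7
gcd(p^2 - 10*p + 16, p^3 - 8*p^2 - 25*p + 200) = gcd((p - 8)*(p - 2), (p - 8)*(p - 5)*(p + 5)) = p - 8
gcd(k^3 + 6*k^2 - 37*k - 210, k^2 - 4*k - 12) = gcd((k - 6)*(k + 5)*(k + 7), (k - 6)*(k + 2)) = k - 6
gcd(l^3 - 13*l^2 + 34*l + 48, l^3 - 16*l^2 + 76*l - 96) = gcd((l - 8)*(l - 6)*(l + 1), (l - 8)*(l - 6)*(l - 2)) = l^2 - 14*l + 48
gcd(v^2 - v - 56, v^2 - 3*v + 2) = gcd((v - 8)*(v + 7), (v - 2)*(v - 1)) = 1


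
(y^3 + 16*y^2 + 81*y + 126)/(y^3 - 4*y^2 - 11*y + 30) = (y^2 + 13*y + 42)/(y^2 - 7*y + 10)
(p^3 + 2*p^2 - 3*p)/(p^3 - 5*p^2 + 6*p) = (p^2 + 2*p - 3)/(p^2 - 5*p + 6)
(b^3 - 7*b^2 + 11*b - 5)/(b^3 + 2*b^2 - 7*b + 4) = (b - 5)/(b + 4)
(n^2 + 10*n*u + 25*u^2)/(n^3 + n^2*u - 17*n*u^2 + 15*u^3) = (n + 5*u)/(n^2 - 4*n*u + 3*u^2)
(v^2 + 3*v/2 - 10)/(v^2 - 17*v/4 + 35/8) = 4*(v + 4)/(4*v - 7)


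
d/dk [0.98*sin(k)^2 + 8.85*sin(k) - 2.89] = (1.96*sin(k) + 8.85)*cos(k)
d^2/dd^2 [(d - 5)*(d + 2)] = 2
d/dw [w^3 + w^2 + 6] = w*(3*w + 2)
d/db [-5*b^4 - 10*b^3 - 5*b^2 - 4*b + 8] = -20*b^3 - 30*b^2 - 10*b - 4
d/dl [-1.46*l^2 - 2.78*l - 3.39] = -2.92*l - 2.78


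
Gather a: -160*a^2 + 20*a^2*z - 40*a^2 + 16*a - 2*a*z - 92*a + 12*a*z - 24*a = a^2*(20*z - 200) + a*(10*z - 100)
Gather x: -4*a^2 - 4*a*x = -4*a^2 - 4*a*x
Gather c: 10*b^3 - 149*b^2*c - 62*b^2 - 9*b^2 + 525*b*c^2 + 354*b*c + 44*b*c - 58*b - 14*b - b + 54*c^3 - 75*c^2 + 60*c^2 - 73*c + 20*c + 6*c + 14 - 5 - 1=10*b^3 - 71*b^2 - 73*b + 54*c^3 + c^2*(525*b - 15) + c*(-149*b^2 + 398*b - 47) + 8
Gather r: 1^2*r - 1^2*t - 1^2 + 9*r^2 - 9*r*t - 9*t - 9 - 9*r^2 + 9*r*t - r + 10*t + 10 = 0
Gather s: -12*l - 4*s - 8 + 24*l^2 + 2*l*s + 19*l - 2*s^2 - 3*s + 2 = 24*l^2 + 7*l - 2*s^2 + s*(2*l - 7) - 6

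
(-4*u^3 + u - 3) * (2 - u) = 4*u^4 - 8*u^3 - u^2 + 5*u - 6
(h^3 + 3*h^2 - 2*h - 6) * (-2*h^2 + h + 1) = -2*h^5 - 5*h^4 + 8*h^3 + 13*h^2 - 8*h - 6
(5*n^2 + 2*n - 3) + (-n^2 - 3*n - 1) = 4*n^2 - n - 4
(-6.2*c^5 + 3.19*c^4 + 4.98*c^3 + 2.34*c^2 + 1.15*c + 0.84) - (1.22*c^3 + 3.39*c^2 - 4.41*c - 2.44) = -6.2*c^5 + 3.19*c^4 + 3.76*c^3 - 1.05*c^2 + 5.56*c + 3.28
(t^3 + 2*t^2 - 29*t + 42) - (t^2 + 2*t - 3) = t^3 + t^2 - 31*t + 45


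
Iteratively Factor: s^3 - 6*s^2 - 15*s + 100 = (s - 5)*(s^2 - s - 20) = (s - 5)*(s + 4)*(s - 5)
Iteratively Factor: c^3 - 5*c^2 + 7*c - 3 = (c - 1)*(c^2 - 4*c + 3) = (c - 1)^2*(c - 3)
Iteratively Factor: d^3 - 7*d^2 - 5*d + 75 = (d - 5)*(d^2 - 2*d - 15) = (d - 5)^2*(d + 3)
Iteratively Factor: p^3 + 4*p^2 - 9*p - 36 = (p - 3)*(p^2 + 7*p + 12) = (p - 3)*(p + 4)*(p + 3)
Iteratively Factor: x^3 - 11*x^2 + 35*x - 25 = (x - 5)*(x^2 - 6*x + 5) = (x - 5)^2*(x - 1)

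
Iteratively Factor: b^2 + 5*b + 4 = (b + 4)*(b + 1)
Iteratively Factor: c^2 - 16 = (c - 4)*(c + 4)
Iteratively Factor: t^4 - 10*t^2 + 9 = (t - 3)*(t^3 + 3*t^2 - t - 3) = (t - 3)*(t + 1)*(t^2 + 2*t - 3) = (t - 3)*(t + 1)*(t + 3)*(t - 1)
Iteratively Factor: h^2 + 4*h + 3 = (h + 3)*(h + 1)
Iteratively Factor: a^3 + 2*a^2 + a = (a + 1)*(a^2 + a) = (a + 1)^2*(a)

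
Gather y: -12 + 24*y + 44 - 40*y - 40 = -16*y - 8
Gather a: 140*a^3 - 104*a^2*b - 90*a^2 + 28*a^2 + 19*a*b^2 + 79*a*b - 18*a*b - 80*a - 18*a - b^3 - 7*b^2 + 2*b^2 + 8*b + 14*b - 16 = 140*a^3 + a^2*(-104*b - 62) + a*(19*b^2 + 61*b - 98) - b^3 - 5*b^2 + 22*b - 16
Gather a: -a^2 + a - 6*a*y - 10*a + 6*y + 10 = -a^2 + a*(-6*y - 9) + 6*y + 10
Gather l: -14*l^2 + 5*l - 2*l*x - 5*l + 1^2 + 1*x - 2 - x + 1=-14*l^2 - 2*l*x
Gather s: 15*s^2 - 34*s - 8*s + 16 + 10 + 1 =15*s^2 - 42*s + 27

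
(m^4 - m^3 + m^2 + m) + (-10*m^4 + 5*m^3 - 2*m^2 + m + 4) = -9*m^4 + 4*m^3 - m^2 + 2*m + 4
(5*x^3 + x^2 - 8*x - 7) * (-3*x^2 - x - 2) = -15*x^5 - 8*x^4 + 13*x^3 + 27*x^2 + 23*x + 14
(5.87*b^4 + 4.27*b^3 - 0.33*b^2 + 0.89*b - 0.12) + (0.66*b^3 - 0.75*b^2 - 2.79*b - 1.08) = 5.87*b^4 + 4.93*b^3 - 1.08*b^2 - 1.9*b - 1.2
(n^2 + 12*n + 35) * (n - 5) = n^3 + 7*n^2 - 25*n - 175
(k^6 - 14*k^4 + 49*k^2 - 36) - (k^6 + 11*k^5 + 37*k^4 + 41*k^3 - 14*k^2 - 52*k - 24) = -11*k^5 - 51*k^4 - 41*k^3 + 63*k^2 + 52*k - 12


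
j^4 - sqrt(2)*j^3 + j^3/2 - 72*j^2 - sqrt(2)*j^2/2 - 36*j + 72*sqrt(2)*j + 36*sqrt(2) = (j + 1/2)*(j - 6*sqrt(2))*(j - sqrt(2))*(j + 6*sqrt(2))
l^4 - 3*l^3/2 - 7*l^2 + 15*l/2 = l*(l - 3)*(l - 1)*(l + 5/2)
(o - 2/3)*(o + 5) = o^2 + 13*o/3 - 10/3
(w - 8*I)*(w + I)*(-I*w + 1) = -I*w^3 - 6*w^2 - 15*I*w + 8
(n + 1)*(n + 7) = n^2 + 8*n + 7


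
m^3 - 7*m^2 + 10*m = m*(m - 5)*(m - 2)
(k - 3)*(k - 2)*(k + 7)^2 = k^4 + 9*k^3 - 15*k^2 - 161*k + 294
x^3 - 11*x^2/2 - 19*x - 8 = (x - 8)*(x + 1/2)*(x + 2)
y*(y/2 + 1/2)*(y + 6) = y^3/2 + 7*y^2/2 + 3*y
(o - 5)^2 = o^2 - 10*o + 25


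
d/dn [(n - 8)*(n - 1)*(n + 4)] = 3*n^2 - 10*n - 28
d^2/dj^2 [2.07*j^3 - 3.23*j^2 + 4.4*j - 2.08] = 12.42*j - 6.46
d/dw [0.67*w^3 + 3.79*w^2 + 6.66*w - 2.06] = 2.01*w^2 + 7.58*w + 6.66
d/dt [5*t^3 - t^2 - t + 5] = 15*t^2 - 2*t - 1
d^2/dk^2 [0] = 0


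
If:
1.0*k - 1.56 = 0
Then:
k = 1.56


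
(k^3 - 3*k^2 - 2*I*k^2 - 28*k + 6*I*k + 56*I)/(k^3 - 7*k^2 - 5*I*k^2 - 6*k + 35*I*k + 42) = (k + 4)/(k - 3*I)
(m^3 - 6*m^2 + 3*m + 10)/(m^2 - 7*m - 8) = (m^2 - 7*m + 10)/(m - 8)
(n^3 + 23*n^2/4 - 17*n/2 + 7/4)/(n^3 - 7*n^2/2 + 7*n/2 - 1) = (4*n^2 + 27*n - 7)/(2*(2*n^2 - 5*n + 2))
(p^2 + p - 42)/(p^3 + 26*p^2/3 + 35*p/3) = 3*(p - 6)/(p*(3*p + 5))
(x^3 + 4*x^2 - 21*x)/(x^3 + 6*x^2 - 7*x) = (x - 3)/(x - 1)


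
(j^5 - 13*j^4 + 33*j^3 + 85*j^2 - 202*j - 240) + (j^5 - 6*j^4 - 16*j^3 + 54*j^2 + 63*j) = 2*j^5 - 19*j^4 + 17*j^3 + 139*j^2 - 139*j - 240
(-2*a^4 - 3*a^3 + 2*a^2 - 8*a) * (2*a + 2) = -4*a^5 - 10*a^4 - 2*a^3 - 12*a^2 - 16*a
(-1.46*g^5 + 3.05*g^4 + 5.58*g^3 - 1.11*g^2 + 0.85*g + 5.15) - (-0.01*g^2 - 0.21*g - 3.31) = -1.46*g^5 + 3.05*g^4 + 5.58*g^3 - 1.1*g^2 + 1.06*g + 8.46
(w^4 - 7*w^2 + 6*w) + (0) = w^4 - 7*w^2 + 6*w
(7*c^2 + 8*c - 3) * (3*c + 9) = 21*c^3 + 87*c^2 + 63*c - 27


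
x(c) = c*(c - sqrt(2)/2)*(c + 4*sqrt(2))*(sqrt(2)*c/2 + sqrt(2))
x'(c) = sqrt(2)*c*(c - sqrt(2)/2)*(c + 4*sqrt(2))/2 + c*(c - sqrt(2)/2)*(sqrt(2)*c/2 + sqrt(2)) + c*(c + 4*sqrt(2))*(sqrt(2)*c/2 + sqrt(2)) + (c - sqrt(2)/2)*(c + 4*sqrt(2))*(sqrt(2)*c/2 + sqrt(2)) = 2*sqrt(2)*c^3 + 3*sqrt(2)*c^2 + 21*c^2/2 - 4*sqrt(2)*c + 14*c - 4*sqrt(2)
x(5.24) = 1325.05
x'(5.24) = 849.81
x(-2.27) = -4.37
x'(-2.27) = 18.29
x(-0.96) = 5.53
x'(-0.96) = -2.58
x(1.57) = 24.71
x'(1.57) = 54.73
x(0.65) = -0.44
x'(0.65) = 6.77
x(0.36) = -1.25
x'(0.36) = -0.61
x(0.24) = -1.05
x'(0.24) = -2.77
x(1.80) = 39.42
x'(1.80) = 73.62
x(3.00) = 210.53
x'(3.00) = 228.42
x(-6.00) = 39.06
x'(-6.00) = -135.92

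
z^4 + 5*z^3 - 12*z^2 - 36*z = z*(z - 3)*(z + 2)*(z + 6)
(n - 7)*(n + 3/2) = n^2 - 11*n/2 - 21/2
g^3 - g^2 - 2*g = g*(g - 2)*(g + 1)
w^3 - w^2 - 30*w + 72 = (w - 4)*(w - 3)*(w + 6)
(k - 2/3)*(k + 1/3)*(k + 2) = k^3 + 5*k^2/3 - 8*k/9 - 4/9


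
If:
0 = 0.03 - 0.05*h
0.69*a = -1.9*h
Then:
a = -1.65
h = 0.60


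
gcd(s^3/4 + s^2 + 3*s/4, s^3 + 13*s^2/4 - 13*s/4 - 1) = 1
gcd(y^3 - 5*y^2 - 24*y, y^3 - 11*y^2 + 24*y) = y^2 - 8*y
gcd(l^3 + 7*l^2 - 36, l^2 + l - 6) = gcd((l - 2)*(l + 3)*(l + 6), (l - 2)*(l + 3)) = l^2 + l - 6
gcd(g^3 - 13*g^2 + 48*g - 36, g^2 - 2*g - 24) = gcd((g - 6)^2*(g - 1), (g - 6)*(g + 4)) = g - 6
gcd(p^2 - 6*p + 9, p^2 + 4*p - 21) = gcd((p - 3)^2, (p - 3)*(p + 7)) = p - 3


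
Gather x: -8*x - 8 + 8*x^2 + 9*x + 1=8*x^2 + x - 7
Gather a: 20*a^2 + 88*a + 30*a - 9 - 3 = 20*a^2 + 118*a - 12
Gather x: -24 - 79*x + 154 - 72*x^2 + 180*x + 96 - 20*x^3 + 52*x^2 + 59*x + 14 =-20*x^3 - 20*x^2 + 160*x + 240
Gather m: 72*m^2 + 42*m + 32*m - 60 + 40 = 72*m^2 + 74*m - 20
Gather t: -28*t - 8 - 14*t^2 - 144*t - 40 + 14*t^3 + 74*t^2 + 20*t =14*t^3 + 60*t^2 - 152*t - 48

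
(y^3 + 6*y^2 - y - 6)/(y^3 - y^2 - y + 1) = (y + 6)/(y - 1)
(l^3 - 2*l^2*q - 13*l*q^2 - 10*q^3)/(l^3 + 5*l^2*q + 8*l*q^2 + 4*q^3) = (l - 5*q)/(l + 2*q)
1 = 1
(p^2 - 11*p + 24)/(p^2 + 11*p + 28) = (p^2 - 11*p + 24)/(p^2 + 11*p + 28)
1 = 1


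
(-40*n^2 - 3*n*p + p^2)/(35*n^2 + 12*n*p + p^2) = (-8*n + p)/(7*n + p)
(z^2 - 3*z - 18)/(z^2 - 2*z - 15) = (z - 6)/(z - 5)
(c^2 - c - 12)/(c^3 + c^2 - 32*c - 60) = (c^2 - c - 12)/(c^3 + c^2 - 32*c - 60)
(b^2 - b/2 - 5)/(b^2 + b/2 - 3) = (2*b - 5)/(2*b - 3)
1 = 1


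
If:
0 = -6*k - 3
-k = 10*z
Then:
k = -1/2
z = 1/20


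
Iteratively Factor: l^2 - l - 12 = (l + 3)*(l - 4)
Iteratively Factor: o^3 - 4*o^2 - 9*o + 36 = (o - 4)*(o^2 - 9) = (o - 4)*(o - 3)*(o + 3)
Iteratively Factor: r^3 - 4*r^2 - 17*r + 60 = (r + 4)*(r^2 - 8*r + 15) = (r - 3)*(r + 4)*(r - 5)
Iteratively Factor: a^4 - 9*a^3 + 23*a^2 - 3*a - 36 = (a - 4)*(a^3 - 5*a^2 + 3*a + 9) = (a - 4)*(a - 3)*(a^2 - 2*a - 3) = (a - 4)*(a - 3)*(a + 1)*(a - 3)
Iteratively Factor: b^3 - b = (b - 1)*(b^2 + b) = (b - 1)*(b + 1)*(b)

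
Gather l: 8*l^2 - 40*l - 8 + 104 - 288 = 8*l^2 - 40*l - 192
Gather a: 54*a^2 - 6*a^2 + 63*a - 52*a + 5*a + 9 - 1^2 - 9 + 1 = 48*a^2 + 16*a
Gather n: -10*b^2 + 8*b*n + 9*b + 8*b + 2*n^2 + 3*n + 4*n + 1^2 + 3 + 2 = -10*b^2 + 17*b + 2*n^2 + n*(8*b + 7) + 6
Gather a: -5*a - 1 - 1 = -5*a - 2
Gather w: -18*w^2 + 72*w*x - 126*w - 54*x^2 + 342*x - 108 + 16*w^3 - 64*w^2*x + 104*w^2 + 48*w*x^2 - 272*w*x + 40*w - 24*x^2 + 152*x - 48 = 16*w^3 + w^2*(86 - 64*x) + w*(48*x^2 - 200*x - 86) - 78*x^2 + 494*x - 156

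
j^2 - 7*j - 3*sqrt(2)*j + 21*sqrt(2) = (j - 7)*(j - 3*sqrt(2))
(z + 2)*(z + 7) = z^2 + 9*z + 14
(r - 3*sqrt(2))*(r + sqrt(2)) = r^2 - 2*sqrt(2)*r - 6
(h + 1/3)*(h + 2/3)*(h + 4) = h^3 + 5*h^2 + 38*h/9 + 8/9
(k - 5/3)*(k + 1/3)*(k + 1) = k^3 - k^2/3 - 17*k/9 - 5/9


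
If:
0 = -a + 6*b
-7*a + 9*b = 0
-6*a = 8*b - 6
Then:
No Solution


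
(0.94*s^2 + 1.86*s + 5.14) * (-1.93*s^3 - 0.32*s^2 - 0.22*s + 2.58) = -1.8142*s^5 - 3.8906*s^4 - 10.7222*s^3 + 0.3712*s^2 + 3.668*s + 13.2612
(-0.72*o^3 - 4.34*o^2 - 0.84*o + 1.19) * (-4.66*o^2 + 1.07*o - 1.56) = 3.3552*o^5 + 19.454*o^4 + 0.3938*o^3 + 0.326200000000001*o^2 + 2.5837*o - 1.8564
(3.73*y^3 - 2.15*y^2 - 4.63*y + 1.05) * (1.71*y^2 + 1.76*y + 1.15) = 6.3783*y^5 + 2.8883*y^4 - 7.4118*y^3 - 8.8258*y^2 - 3.4765*y + 1.2075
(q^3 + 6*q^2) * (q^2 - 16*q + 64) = q^5 - 10*q^4 - 32*q^3 + 384*q^2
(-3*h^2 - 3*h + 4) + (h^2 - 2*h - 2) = -2*h^2 - 5*h + 2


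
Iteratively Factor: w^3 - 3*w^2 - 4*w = (w - 4)*(w^2 + w) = (w - 4)*(w + 1)*(w)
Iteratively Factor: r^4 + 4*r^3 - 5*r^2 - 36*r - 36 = (r + 2)*(r^3 + 2*r^2 - 9*r - 18) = (r + 2)*(r + 3)*(r^2 - r - 6) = (r + 2)^2*(r + 3)*(r - 3)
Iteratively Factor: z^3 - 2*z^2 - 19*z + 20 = (z + 4)*(z^2 - 6*z + 5) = (z - 5)*(z + 4)*(z - 1)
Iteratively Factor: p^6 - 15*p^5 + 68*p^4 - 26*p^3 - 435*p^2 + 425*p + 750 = (p - 3)*(p^5 - 12*p^4 + 32*p^3 + 70*p^2 - 225*p - 250) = (p - 5)*(p - 3)*(p^4 - 7*p^3 - 3*p^2 + 55*p + 50) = (p - 5)^2*(p - 3)*(p^3 - 2*p^2 - 13*p - 10) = (p - 5)^2*(p - 3)*(p + 2)*(p^2 - 4*p - 5) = (p - 5)^2*(p - 3)*(p + 1)*(p + 2)*(p - 5)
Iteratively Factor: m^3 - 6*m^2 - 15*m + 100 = (m + 4)*(m^2 - 10*m + 25) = (m - 5)*(m + 4)*(m - 5)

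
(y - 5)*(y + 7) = y^2 + 2*y - 35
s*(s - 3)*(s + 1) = s^3 - 2*s^2 - 3*s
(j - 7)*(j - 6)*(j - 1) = j^3 - 14*j^2 + 55*j - 42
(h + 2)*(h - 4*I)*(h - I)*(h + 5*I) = h^4 + 2*h^3 + 21*h^2 + 42*h - 20*I*h - 40*I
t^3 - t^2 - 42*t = t*(t - 7)*(t + 6)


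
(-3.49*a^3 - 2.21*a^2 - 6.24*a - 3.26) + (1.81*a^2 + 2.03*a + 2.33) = -3.49*a^3 - 0.4*a^2 - 4.21*a - 0.93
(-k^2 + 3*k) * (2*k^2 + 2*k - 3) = -2*k^4 + 4*k^3 + 9*k^2 - 9*k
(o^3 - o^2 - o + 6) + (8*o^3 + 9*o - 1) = 9*o^3 - o^2 + 8*o + 5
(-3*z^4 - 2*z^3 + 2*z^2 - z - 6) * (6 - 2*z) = 6*z^5 - 14*z^4 - 16*z^3 + 14*z^2 + 6*z - 36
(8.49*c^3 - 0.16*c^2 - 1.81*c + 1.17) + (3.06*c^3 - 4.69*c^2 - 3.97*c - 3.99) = 11.55*c^3 - 4.85*c^2 - 5.78*c - 2.82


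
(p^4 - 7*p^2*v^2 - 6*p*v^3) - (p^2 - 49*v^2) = p^4 - 7*p^2*v^2 - p^2 - 6*p*v^3 + 49*v^2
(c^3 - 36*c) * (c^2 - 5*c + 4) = c^5 - 5*c^4 - 32*c^3 + 180*c^2 - 144*c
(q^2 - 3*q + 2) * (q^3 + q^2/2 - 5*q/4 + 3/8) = q^5 - 5*q^4/2 - 3*q^3/4 + 41*q^2/8 - 29*q/8 + 3/4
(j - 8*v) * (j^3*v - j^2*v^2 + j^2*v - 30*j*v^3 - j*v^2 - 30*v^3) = j^4*v - 9*j^3*v^2 + j^3*v - 22*j^2*v^3 - 9*j^2*v^2 + 240*j*v^4 - 22*j*v^3 + 240*v^4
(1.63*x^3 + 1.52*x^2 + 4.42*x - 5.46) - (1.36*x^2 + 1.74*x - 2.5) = 1.63*x^3 + 0.16*x^2 + 2.68*x - 2.96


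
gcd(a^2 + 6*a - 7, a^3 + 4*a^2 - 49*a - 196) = a + 7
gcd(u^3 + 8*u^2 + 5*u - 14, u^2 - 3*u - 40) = 1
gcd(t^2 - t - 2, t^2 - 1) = t + 1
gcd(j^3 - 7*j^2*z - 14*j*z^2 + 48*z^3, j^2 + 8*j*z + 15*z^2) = j + 3*z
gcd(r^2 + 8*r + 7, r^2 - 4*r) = 1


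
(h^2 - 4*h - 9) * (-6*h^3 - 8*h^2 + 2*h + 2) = -6*h^5 + 16*h^4 + 88*h^3 + 66*h^2 - 26*h - 18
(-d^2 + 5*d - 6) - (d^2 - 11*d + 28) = -2*d^2 + 16*d - 34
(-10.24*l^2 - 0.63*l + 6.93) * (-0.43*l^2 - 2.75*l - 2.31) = 4.4032*l^4 + 28.4309*l^3 + 22.407*l^2 - 17.6022*l - 16.0083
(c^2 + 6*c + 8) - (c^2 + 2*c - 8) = 4*c + 16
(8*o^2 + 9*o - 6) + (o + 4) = 8*o^2 + 10*o - 2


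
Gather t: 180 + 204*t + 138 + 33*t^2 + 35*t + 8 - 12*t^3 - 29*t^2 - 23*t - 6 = -12*t^3 + 4*t^2 + 216*t + 320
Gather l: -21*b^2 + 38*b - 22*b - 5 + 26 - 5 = -21*b^2 + 16*b + 16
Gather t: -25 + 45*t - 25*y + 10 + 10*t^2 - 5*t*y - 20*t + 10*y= 10*t^2 + t*(25 - 5*y) - 15*y - 15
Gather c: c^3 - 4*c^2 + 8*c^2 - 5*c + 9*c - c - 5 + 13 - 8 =c^3 + 4*c^2 + 3*c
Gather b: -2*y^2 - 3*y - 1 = -2*y^2 - 3*y - 1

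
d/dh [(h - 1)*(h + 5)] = 2*h + 4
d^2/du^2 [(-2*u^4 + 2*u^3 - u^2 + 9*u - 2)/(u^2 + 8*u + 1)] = 2*(-2*u^6 - 48*u^5 - 390*u^4 + 15*u^3 + 33*u^2 - 69*u - 199)/(u^6 + 24*u^5 + 195*u^4 + 560*u^3 + 195*u^2 + 24*u + 1)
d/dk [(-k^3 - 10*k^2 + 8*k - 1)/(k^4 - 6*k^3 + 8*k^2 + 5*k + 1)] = (k^6 + 20*k^5 - 92*k^4 + 90*k^3 - 135*k^2 - 4*k + 13)/(k^8 - 12*k^7 + 52*k^6 - 86*k^5 + 6*k^4 + 68*k^3 + 41*k^2 + 10*k + 1)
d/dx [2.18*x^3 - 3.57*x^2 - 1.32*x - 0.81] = 6.54*x^2 - 7.14*x - 1.32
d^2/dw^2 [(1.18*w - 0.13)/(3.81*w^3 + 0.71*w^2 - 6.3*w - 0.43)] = (102.773988*w^5 - 3.493008*w^4 + 52.210148*w^3 + 41.52747*w^2 + 4.37259000000002*w - 16.792018)/(55.306341*w^9 + 30.919293*w^8 - 268.592427*w^7 - 120.620638*w^6 + 437.150052*w^5 + 145.817151*w^4 - 236.393253*w^3 - 50.806263*w^2 - 3.49461*w - 0.079507)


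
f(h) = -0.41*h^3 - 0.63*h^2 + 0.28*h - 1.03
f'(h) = -1.23*h^2 - 1.26*h + 0.28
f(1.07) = -1.95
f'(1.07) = -2.48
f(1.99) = -6.20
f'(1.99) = -7.10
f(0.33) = -1.02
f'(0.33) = -0.27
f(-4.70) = 26.30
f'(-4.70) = -20.97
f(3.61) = -27.52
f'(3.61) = -20.30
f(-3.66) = 9.61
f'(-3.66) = -11.58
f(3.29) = -21.53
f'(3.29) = -17.18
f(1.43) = -3.12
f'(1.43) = -4.04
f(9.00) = -348.43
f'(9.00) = -110.69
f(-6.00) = 63.17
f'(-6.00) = -36.44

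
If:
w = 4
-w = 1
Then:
No Solution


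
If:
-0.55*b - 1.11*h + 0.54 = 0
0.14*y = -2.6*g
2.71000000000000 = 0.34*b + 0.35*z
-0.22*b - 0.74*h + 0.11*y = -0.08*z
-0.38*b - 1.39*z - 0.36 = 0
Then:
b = 11.46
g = 0.51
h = -5.19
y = -9.54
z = -3.39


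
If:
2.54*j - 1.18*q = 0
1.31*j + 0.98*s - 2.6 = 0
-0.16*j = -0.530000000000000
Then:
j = 3.31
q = 7.13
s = -1.77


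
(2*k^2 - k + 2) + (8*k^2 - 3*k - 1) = 10*k^2 - 4*k + 1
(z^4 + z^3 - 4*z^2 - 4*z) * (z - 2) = z^5 - z^4 - 6*z^3 + 4*z^2 + 8*z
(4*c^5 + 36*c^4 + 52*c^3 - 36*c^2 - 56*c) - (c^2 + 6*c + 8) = 4*c^5 + 36*c^4 + 52*c^3 - 37*c^2 - 62*c - 8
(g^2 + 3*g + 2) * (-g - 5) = -g^3 - 8*g^2 - 17*g - 10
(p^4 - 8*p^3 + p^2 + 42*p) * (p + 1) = p^5 - 7*p^4 - 7*p^3 + 43*p^2 + 42*p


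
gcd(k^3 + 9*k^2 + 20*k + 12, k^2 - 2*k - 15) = 1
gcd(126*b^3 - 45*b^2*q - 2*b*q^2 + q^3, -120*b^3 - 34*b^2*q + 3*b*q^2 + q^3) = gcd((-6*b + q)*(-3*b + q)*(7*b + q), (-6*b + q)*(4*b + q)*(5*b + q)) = -6*b + q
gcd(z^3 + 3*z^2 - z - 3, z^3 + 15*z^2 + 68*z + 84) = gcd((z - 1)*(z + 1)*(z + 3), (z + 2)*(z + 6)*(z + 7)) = 1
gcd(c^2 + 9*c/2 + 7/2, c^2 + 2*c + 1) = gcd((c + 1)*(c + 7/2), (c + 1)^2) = c + 1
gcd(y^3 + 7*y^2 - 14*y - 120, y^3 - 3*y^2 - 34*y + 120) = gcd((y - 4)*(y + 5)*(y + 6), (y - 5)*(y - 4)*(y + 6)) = y^2 + 2*y - 24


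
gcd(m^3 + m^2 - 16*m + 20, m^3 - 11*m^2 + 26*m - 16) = m - 2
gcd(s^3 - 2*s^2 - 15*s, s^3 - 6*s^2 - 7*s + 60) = s^2 - 2*s - 15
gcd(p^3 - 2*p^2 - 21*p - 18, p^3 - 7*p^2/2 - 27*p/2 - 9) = p^2 - 5*p - 6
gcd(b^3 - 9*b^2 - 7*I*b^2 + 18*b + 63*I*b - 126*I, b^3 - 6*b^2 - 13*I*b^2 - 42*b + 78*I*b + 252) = b^2 + b*(-6 - 7*I) + 42*I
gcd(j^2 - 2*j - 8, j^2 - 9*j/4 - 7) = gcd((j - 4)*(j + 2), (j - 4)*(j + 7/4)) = j - 4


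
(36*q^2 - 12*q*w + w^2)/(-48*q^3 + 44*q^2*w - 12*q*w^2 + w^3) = (-6*q + w)/(8*q^2 - 6*q*w + w^2)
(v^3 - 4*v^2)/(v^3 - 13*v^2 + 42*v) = v*(v - 4)/(v^2 - 13*v + 42)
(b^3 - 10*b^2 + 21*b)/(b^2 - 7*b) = b - 3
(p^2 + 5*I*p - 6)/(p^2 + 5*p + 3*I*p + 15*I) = (p + 2*I)/(p + 5)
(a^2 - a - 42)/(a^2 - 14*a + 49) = (a + 6)/(a - 7)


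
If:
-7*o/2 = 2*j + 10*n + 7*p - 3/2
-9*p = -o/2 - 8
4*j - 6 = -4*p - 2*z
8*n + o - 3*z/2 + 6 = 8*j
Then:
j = 105/142 - 175*z/284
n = 79/284 - 49*z/71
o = 297*z/142 - 164/71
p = 33*z/284 + 54/71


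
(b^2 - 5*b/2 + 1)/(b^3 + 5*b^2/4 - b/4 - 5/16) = 8*(b - 2)/(8*b^2 + 14*b + 5)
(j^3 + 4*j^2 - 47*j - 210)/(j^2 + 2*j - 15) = (j^2 - j - 42)/(j - 3)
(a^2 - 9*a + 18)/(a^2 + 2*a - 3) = (a^2 - 9*a + 18)/(a^2 + 2*a - 3)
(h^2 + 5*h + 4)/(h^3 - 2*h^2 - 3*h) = (h + 4)/(h*(h - 3))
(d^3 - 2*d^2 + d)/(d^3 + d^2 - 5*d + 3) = d/(d + 3)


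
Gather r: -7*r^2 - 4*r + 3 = -7*r^2 - 4*r + 3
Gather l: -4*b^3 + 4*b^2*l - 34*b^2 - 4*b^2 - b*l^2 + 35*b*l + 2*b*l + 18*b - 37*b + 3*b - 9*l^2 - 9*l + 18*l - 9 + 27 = -4*b^3 - 38*b^2 - 16*b + l^2*(-b - 9) + l*(4*b^2 + 37*b + 9) + 18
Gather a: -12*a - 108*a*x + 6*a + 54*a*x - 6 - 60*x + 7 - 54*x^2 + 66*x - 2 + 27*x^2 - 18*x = a*(-54*x - 6) - 27*x^2 - 12*x - 1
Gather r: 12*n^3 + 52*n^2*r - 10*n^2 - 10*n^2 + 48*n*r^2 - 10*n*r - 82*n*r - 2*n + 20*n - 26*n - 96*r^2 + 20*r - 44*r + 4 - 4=12*n^3 - 20*n^2 - 8*n + r^2*(48*n - 96) + r*(52*n^2 - 92*n - 24)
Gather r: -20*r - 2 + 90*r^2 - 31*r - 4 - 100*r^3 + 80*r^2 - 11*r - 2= -100*r^3 + 170*r^2 - 62*r - 8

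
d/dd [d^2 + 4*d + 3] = 2*d + 4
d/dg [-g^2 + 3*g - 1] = 3 - 2*g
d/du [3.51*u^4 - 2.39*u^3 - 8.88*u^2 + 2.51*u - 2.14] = 14.04*u^3 - 7.17*u^2 - 17.76*u + 2.51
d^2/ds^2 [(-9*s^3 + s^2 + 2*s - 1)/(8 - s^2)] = 14*(10*s^3 - 3*s^2 + 240*s - 8)/(s^6 - 24*s^4 + 192*s^2 - 512)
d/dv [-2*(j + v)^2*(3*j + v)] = 2*(-7*j - 3*v)*(j + v)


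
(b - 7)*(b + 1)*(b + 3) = b^3 - 3*b^2 - 25*b - 21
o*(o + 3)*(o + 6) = o^3 + 9*o^2 + 18*o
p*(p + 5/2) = p^2 + 5*p/2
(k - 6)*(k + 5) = k^2 - k - 30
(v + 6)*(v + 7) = v^2 + 13*v + 42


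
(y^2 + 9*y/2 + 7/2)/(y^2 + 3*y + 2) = (y + 7/2)/(y + 2)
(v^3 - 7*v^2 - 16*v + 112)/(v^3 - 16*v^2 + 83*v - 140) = (v + 4)/(v - 5)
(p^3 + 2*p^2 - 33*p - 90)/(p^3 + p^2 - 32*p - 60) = (p + 3)/(p + 2)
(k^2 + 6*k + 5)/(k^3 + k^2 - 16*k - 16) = (k + 5)/(k^2 - 16)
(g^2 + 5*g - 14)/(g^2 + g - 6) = (g + 7)/(g + 3)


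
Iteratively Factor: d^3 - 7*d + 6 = (d + 3)*(d^2 - 3*d + 2) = (d - 1)*(d + 3)*(d - 2)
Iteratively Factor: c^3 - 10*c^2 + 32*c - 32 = (c - 4)*(c^2 - 6*c + 8) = (c - 4)^2*(c - 2)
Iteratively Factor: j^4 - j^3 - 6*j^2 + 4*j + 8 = (j - 2)*(j^3 + j^2 - 4*j - 4) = (j - 2)*(j + 2)*(j^2 - j - 2) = (j - 2)^2*(j + 2)*(j + 1)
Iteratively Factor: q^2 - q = (q)*(q - 1)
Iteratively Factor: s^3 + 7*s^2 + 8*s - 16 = (s + 4)*(s^2 + 3*s - 4) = (s + 4)^2*(s - 1)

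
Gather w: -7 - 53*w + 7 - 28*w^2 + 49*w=-28*w^2 - 4*w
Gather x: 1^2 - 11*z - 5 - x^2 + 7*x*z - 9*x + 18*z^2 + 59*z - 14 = -x^2 + x*(7*z - 9) + 18*z^2 + 48*z - 18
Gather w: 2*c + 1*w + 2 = 2*c + w + 2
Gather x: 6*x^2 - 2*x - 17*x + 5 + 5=6*x^2 - 19*x + 10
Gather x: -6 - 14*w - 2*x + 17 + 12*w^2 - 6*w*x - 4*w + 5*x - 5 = 12*w^2 - 18*w + x*(3 - 6*w) + 6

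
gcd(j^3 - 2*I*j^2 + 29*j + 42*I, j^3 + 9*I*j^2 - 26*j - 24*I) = j^2 + 5*I*j - 6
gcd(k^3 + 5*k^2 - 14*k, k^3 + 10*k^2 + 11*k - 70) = k^2 + 5*k - 14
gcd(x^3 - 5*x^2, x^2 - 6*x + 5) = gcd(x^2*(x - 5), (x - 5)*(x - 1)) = x - 5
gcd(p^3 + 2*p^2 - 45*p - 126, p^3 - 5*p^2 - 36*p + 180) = p + 6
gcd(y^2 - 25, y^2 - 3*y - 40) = y + 5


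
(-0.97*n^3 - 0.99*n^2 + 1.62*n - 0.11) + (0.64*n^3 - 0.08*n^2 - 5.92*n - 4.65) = -0.33*n^3 - 1.07*n^2 - 4.3*n - 4.76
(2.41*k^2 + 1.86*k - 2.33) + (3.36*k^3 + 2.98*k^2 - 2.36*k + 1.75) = 3.36*k^3 + 5.39*k^2 - 0.5*k - 0.58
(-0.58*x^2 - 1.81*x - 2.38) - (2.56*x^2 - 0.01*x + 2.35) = -3.14*x^2 - 1.8*x - 4.73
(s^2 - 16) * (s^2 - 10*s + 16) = s^4 - 10*s^3 + 160*s - 256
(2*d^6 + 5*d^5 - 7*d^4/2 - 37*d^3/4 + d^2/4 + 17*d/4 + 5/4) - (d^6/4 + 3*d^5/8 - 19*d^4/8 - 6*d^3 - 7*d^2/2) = 7*d^6/4 + 37*d^5/8 - 9*d^4/8 - 13*d^3/4 + 15*d^2/4 + 17*d/4 + 5/4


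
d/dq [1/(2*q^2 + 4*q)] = (-q - 1)/(q^2*(q + 2)^2)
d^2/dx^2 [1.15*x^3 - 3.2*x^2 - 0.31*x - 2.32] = 6.9*x - 6.4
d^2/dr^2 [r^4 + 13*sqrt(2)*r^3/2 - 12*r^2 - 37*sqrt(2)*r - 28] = 12*r^2 + 39*sqrt(2)*r - 24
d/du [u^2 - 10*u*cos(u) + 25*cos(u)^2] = 10*u*sin(u) + 2*u - 25*sin(2*u) - 10*cos(u)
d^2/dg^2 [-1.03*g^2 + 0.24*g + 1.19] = -2.06000000000000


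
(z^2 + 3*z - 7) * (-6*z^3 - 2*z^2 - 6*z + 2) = -6*z^5 - 20*z^4 + 30*z^3 - 2*z^2 + 48*z - 14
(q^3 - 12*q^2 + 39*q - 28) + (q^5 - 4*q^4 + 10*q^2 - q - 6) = q^5 - 4*q^4 + q^3 - 2*q^2 + 38*q - 34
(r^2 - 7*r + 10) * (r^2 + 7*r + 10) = r^4 - 29*r^2 + 100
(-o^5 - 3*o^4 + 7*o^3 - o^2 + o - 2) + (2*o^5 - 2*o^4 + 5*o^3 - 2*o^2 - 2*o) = o^5 - 5*o^4 + 12*o^3 - 3*o^2 - o - 2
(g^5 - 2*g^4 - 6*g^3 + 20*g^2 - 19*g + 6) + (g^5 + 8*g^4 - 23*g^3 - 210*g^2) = 2*g^5 + 6*g^4 - 29*g^3 - 190*g^2 - 19*g + 6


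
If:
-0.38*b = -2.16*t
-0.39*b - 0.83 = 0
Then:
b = -2.13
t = -0.37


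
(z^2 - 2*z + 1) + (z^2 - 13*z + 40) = 2*z^2 - 15*z + 41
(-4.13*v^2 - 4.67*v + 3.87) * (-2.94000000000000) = 12.1422*v^2 + 13.7298*v - 11.3778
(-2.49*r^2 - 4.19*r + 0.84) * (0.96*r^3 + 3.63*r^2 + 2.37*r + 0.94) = -2.3904*r^5 - 13.0611*r^4 - 20.3046*r^3 - 9.2217*r^2 - 1.9478*r + 0.7896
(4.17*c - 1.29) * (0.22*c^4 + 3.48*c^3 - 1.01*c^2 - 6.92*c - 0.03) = 0.9174*c^5 + 14.2278*c^4 - 8.7009*c^3 - 27.5535*c^2 + 8.8017*c + 0.0387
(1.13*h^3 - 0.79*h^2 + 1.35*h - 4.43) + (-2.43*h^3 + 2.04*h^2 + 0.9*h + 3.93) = -1.3*h^3 + 1.25*h^2 + 2.25*h - 0.5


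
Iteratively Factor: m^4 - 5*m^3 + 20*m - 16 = (m + 2)*(m^3 - 7*m^2 + 14*m - 8) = (m - 4)*(m + 2)*(m^2 - 3*m + 2) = (m - 4)*(m - 1)*(m + 2)*(m - 2)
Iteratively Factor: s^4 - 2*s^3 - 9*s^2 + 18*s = (s - 2)*(s^3 - 9*s) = (s - 2)*(s + 3)*(s^2 - 3*s) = s*(s - 2)*(s + 3)*(s - 3)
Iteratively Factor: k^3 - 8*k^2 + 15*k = (k)*(k^2 - 8*k + 15) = k*(k - 3)*(k - 5)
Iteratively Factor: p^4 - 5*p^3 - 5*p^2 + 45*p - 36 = (p - 3)*(p^3 - 2*p^2 - 11*p + 12) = (p - 3)*(p - 1)*(p^2 - p - 12) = (p - 4)*(p - 3)*(p - 1)*(p + 3)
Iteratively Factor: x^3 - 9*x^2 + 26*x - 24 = (x - 2)*(x^2 - 7*x + 12) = (x - 3)*(x - 2)*(x - 4)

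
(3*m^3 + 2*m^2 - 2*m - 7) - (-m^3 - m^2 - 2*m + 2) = 4*m^3 + 3*m^2 - 9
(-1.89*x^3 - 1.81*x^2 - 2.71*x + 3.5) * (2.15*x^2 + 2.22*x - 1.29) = -4.0635*x^5 - 8.0873*x^4 - 7.4066*x^3 + 3.8437*x^2 + 11.2659*x - 4.515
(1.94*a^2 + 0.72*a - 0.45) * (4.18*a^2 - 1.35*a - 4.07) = 8.1092*a^4 + 0.3906*a^3 - 10.7488*a^2 - 2.3229*a + 1.8315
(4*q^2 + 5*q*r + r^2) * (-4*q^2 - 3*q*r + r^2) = -16*q^4 - 32*q^3*r - 15*q^2*r^2 + 2*q*r^3 + r^4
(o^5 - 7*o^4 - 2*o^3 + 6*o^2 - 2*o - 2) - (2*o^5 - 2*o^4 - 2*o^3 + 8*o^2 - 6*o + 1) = -o^5 - 5*o^4 - 2*o^2 + 4*o - 3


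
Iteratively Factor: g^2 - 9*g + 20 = (g - 5)*(g - 4)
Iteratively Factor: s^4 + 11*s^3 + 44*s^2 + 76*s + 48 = (s + 3)*(s^3 + 8*s^2 + 20*s + 16) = (s + 2)*(s + 3)*(s^2 + 6*s + 8) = (s + 2)*(s + 3)*(s + 4)*(s + 2)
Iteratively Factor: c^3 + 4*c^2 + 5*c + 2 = (c + 1)*(c^2 + 3*c + 2) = (c + 1)*(c + 2)*(c + 1)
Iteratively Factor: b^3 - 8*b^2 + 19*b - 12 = (b - 4)*(b^2 - 4*b + 3) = (b - 4)*(b - 3)*(b - 1)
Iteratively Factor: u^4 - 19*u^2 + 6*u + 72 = (u + 2)*(u^3 - 2*u^2 - 15*u + 36) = (u + 2)*(u + 4)*(u^2 - 6*u + 9) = (u - 3)*(u + 2)*(u + 4)*(u - 3)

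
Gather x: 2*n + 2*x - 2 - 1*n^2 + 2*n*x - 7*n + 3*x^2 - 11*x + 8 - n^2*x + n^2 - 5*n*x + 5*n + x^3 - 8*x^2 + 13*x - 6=x^3 - 5*x^2 + x*(-n^2 - 3*n + 4)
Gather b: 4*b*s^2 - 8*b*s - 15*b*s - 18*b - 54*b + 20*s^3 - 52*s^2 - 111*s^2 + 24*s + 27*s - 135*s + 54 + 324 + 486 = b*(4*s^2 - 23*s - 72) + 20*s^3 - 163*s^2 - 84*s + 864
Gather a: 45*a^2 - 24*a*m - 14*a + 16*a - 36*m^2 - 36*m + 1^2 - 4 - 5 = 45*a^2 + a*(2 - 24*m) - 36*m^2 - 36*m - 8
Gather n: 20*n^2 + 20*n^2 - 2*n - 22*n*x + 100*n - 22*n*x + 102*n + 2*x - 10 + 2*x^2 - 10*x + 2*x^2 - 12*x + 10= 40*n^2 + n*(200 - 44*x) + 4*x^2 - 20*x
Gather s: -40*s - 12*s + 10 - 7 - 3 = -52*s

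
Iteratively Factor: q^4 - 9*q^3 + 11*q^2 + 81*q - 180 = (q - 4)*(q^3 - 5*q^2 - 9*q + 45) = (q - 4)*(q - 3)*(q^2 - 2*q - 15) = (q - 5)*(q - 4)*(q - 3)*(q + 3)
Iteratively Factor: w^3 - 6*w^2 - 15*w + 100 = (w + 4)*(w^2 - 10*w + 25) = (w - 5)*(w + 4)*(w - 5)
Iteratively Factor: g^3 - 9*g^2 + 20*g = (g)*(g^2 - 9*g + 20) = g*(g - 4)*(g - 5)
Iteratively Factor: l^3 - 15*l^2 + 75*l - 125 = (l - 5)*(l^2 - 10*l + 25) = (l - 5)^2*(l - 5)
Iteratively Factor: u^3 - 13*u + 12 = (u - 3)*(u^2 + 3*u - 4) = (u - 3)*(u + 4)*(u - 1)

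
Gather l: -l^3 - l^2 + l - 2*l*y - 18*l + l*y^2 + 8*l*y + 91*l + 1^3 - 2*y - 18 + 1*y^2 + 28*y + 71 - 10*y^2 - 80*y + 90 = -l^3 - l^2 + l*(y^2 + 6*y + 74) - 9*y^2 - 54*y + 144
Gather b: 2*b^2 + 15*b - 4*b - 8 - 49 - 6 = 2*b^2 + 11*b - 63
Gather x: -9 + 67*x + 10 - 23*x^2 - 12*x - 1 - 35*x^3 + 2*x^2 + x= -35*x^3 - 21*x^2 + 56*x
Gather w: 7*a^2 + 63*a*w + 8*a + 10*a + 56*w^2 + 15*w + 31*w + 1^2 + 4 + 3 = 7*a^2 + 18*a + 56*w^2 + w*(63*a + 46) + 8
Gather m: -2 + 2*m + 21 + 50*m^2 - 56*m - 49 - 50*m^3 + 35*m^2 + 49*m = -50*m^3 + 85*m^2 - 5*m - 30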